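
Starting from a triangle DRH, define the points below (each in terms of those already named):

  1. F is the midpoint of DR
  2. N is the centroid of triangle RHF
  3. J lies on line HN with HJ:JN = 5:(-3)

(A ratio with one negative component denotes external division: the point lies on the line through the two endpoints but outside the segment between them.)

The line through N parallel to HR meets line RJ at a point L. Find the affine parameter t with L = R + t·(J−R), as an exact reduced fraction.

Work in coordinates with D = (0, 0), R = (1, 0), H = (0, 1).
1. F is the midpoint of DR ⇒ F = (1/2, 0)
2. N is the centroid of triangle RHF ⇒ N = (1/2, 1/3)
3. J lies on line HN with HJ:JN = 5:(-3) ⇒ J = (5/4, -2/3)
through N parallel to HR: direction (1, -1); meets RJ at L = (11/10, -4/15)
L = R + t·(J−R) with t = 2/5

t = 2/5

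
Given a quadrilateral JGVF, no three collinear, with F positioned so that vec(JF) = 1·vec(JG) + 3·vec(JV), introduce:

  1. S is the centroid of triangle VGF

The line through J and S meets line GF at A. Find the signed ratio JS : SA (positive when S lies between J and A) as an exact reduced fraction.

Choose coordinates J = (0, 0), G = (1, 0), V = (0, 1), F = (1, 3).
1. S is the centroid of triangle VGF ⇒ S = (2/3, 4/3)
line JS meets GF at A = (1, 2)
S = J + t·(A−J) with t = 2/3, so JS:SA = 2/3:1/3

JS:SA = 2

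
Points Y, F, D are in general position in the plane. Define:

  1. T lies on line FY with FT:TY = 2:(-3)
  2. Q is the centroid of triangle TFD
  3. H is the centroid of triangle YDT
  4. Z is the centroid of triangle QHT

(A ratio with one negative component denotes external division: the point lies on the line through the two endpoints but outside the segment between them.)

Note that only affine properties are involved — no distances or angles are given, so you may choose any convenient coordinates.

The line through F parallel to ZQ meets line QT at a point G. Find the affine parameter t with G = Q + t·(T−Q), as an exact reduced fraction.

t = -5

Choose coordinates Y = (0, 0), F = (1, 0), D = (0, 1).
1. T lies on line FY with FT:TY = 2:(-3) ⇒ T = (3, 0)
2. Q is the centroid of triangle TFD ⇒ Q = (4/3, 1/3)
3. H is the centroid of triangle YDT ⇒ H = (1, 1/3)
4. Z is the centroid of triangle QHT ⇒ Z = (16/9, 2/9)
through F parallel to ZQ: direction (-4/9, 1/9); meets QT at G = (-7, 2)
G = Q + t·(T−Q) with t = -5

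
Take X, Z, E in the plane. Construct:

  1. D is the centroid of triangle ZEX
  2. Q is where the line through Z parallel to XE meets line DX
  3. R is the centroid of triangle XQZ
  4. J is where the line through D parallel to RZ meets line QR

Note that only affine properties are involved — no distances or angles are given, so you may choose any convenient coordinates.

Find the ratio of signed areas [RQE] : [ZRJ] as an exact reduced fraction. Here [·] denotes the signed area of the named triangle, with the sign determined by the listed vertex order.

[RQE]:[ZRJ] = 6

Work in coordinates with X = (0, 0), Z = (1, 0), E = (0, 1).
1. D is the centroid of triangle ZEX ⇒ D = (1/3, 1/3)
2. Q is where the line through Z parallel to XE meets line DX ⇒ Q = (1, 1)
3. R is the centroid of triangle XQZ ⇒ R = (2/3, 1/3)
4. J is where the line through D parallel to RZ meets line QR ⇒ J = (5/9, 1/9)
2·[RQE] = 2/3, 2·[ZRJ] = 1/9
[RQE]:[ZRJ] = 2/3:1/9 = 6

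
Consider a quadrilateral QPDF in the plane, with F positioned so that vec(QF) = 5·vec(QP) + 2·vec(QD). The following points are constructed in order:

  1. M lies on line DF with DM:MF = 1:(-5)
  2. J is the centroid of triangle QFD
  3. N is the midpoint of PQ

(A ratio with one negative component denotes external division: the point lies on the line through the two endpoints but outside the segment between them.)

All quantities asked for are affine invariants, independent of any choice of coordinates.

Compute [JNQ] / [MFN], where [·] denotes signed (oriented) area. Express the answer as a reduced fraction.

[JNQ]:[MFN] = 4/55

Work in coordinates with Q = (0, 0), P = (1, 0), D = (0, 1), F = (5, 2).
1. M lies on line DF with DM:MF = 1:(-5) ⇒ M = (-5/4, 3/4)
2. J is the centroid of triangle QFD ⇒ J = (5/3, 1)
3. N is the midpoint of PQ ⇒ N = (1/2, 0)
2·[JNQ] = -1/2, 2·[MFN] = -55/8
[JNQ]:[MFN] = -1/2:-55/8 = 4/55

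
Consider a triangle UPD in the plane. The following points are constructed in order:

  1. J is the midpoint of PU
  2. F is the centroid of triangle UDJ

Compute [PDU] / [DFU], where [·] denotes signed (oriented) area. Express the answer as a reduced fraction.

Choose coordinates U = (0, 0), P = (1, 0), D = (0, 1).
1. J is the midpoint of PU ⇒ J = (1/2, 0)
2. F is the centroid of triangle UDJ ⇒ F = (1/6, 1/3)
2·[PDU] = 1, 2·[DFU] = -1/6
[PDU]:[DFU] = 1:-1/6 = -6

[PDU]:[DFU] = -6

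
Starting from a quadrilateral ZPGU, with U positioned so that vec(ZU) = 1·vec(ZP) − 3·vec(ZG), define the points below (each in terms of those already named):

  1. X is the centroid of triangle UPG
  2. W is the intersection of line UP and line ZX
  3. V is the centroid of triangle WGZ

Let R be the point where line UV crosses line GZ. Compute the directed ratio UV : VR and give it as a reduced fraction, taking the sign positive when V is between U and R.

Set Z = (0, 0), P = (1, 0), G = (0, 1), U = (1, -3); any affine frame gives the same invariant.
1. X is the centroid of triangle UPG ⇒ X = (2/3, -2/3)
2. W is the intersection of line UP and line ZX ⇒ W = (1, -1)
3. V is the centroid of triangle WGZ ⇒ V = (1/3, 0)
line UV meets GZ at R = (0, 3/2)
V = U + t·(R−U) with t = 2/3, so UV:VR = 2/3:1/3

UV:VR = 2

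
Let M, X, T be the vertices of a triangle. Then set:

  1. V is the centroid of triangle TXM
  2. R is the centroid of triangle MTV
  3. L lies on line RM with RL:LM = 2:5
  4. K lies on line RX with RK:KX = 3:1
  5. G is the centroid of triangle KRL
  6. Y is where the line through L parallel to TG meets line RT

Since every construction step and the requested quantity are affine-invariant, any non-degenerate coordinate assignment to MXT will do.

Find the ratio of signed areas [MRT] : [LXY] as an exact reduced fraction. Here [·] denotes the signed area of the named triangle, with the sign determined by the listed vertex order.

Choose coordinates M = (0, 0), X = (1, 0), T = (0, 1).
1. V is the centroid of triangle TXM ⇒ V = (1/3, 1/3)
2. R is the centroid of triangle MTV ⇒ R = (1/9, 4/9)
3. L lies on line RM with RL:LM = 2:5 ⇒ L = (5/63, 20/63)
4. K lies on line RX with RK:KX = 3:1 ⇒ K = (7/9, 1/9)
5. G is the centroid of triangle KRL ⇒ G = (61/189, 55/189)
6. Y is where the line through L parallel to TG meets line RT ⇒ Y = (31/171, 16/171)
2·[MRT] = 1/9, 2·[LXY] = -208/1197
[MRT]:[LXY] = 1/9:-208/1197 = -133/208

[MRT]:[LXY] = -133/208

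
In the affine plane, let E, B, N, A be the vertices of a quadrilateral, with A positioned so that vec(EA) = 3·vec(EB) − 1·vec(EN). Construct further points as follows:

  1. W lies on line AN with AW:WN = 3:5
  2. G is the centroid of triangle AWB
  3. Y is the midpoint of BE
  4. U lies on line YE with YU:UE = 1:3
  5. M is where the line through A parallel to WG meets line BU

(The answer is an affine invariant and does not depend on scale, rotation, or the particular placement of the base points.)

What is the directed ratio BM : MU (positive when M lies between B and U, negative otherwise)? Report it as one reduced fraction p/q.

Set E = (0, 0), B = (1, 0), N = (0, 1), A = (3, -1); any affine frame gives the same invariant.
1. W lies on line AN with AW:WN = 3:5 ⇒ W = (15/8, -1/4)
2. G is the centroid of triangle AWB ⇒ G = (47/24, -5/12)
3. Y is the midpoint of BE ⇒ Y = (1/2, 0)
4. U lies on line YE with YU:UE = 1:3 ⇒ U = (3/8, 0)
5. M is where the line through A parallel to WG meets line BU ⇒ M = (5/2, 0)
M = B + t·(U−B) with t = -12/5, so BM:MU = t:(1−t) = -12/5:17/5

BM:MU = -12/17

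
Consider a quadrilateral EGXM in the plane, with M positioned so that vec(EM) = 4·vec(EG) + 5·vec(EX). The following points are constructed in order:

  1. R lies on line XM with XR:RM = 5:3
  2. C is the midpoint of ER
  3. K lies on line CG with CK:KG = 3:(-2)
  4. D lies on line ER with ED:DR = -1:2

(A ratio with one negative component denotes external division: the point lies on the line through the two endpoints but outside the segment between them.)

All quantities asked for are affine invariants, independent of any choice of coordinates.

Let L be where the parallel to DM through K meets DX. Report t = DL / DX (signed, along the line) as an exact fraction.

t = -51/16

Work in coordinates with E = (0, 0), G = (1, 0), X = (0, 1), M = (4, 5).
1. R lies on line XM with XR:RM = 5:3 ⇒ R = (5/2, 7/2)
2. C is the midpoint of ER ⇒ C = (5/4, 7/4)
3. K lies on line CG with CK:KG = 3:(-2) ⇒ K = (1/2, -7/2)
4. D lies on line ER with ED:DR = -1:2 ⇒ D = (-5/2, -7/2)
through K parallel to DM: direction (13/2, 17/2); meets DX at L = (-335/32, -571/32)
L = D + t·(X−D) with t = -51/16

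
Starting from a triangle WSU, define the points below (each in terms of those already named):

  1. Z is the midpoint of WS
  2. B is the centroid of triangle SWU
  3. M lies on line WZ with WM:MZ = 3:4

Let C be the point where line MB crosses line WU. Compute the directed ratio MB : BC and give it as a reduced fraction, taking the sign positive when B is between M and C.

Work in coordinates with W = (0, 0), S = (1, 0), U = (0, 1).
1. Z is the midpoint of WS ⇒ Z = (1/2, 0)
2. B is the centroid of triangle SWU ⇒ B = (1/3, 1/3)
3. M lies on line WZ with WM:MZ = 3:4 ⇒ M = (3/14, 0)
line MB meets WU at C = (0, -3/5)
B = M + t·(C−M) with t = -5/9, so MB:BC = -5/9:14/9

MB:BC = -5/14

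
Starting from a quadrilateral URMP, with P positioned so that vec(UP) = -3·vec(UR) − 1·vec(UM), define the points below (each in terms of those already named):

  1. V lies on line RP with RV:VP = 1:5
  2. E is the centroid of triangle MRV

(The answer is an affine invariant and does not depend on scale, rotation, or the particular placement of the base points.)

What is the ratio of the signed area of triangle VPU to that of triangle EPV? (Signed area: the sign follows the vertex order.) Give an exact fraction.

[VPU]:[EPV] = -3/5

Set U = (0, 0), R = (1, 0), M = (0, 1), P = (-3, -1); any affine frame gives the same invariant.
1. V lies on line RP with RV:VP = 1:5 ⇒ V = (1/3, -1/6)
2. E is the centroid of triangle MRV ⇒ E = (4/9, 5/18)
2·[VPU] = -5/6, 2·[EPV] = 25/18
[VPU]:[EPV] = -5/6:25/18 = -3/5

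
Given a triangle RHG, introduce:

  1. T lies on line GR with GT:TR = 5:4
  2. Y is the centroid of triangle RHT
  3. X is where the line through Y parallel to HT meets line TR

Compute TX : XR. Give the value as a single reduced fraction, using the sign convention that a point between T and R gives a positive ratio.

Choose coordinates R = (0, 0), H = (1, 0), G = (0, 1).
1. T lies on line GR with GT:TR = 5:4 ⇒ T = (0, 4/9)
2. Y is the centroid of triangle RHT ⇒ Y = (1/3, 4/27)
3. X is where the line through Y parallel to HT meets line TR ⇒ X = (0, 8/27)
X = T + t·(R−T) with t = 1/3, so TX:XR = t:(1−t) = 1/3:2/3

TX:XR = 1/2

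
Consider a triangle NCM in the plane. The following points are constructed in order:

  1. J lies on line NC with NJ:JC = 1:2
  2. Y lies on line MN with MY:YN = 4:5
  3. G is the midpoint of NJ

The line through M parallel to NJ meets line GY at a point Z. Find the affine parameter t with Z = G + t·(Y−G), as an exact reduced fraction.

t = 9/5

Work in coordinates with N = (0, 0), C = (1, 0), M = (0, 1).
1. J lies on line NC with NJ:JC = 1:2 ⇒ J = (1/3, 0)
2. Y lies on line MN with MY:YN = 4:5 ⇒ Y = (0, 5/9)
3. G is the midpoint of NJ ⇒ G = (1/6, 0)
through M parallel to NJ: direction (1/3, 0); meets GY at Z = (-2/15, 1)
Z = G + t·(Y−G) with t = 9/5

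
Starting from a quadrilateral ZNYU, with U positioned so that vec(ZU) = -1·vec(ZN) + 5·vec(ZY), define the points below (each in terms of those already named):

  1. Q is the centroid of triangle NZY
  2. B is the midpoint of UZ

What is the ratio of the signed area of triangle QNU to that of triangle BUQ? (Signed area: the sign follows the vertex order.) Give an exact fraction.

Work in coordinates with Z = (0, 0), N = (1, 0), Y = (0, 1), U = (-1, 5).
1. Q is the centroid of triangle NZY ⇒ Q = (1/3, 1/3)
2. B is the midpoint of UZ ⇒ B = (-1/2, 5/2)
2·[QNU] = 8/3, 2·[BUQ] = -1
[QNU]:[BUQ] = 8/3:-1 = -8/3

[QNU]:[BUQ] = -8/3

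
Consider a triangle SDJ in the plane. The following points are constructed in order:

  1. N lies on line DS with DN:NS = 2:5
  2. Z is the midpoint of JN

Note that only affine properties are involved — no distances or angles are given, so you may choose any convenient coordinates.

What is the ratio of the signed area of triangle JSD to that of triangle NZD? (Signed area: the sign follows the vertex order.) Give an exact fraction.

[JSD]:[NZD] = -7

Work in coordinates with S = (0, 0), D = (1, 0), J = (0, 1).
1. N lies on line DS with DN:NS = 2:5 ⇒ N = (5/7, 0)
2. Z is the midpoint of JN ⇒ Z = (5/14, 1/2)
2·[JSD] = 1, 2·[NZD] = -1/7
[JSD]:[NZD] = 1:-1/7 = -7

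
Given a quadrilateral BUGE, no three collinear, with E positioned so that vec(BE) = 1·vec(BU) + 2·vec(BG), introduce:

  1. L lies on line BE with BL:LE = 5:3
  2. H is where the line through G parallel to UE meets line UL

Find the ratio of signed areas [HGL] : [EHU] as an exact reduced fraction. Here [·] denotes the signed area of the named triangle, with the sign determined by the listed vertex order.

[HGL]:[EHU] = 35/48

Work in coordinates with B = (0, 0), U = (1, 0), G = (0, 1), E = (1, 2).
1. L lies on line BE with BL:LE = 5:3 ⇒ L = (5/8, 5/4)
2. H is where the line through G parallel to UE meets line UL ⇒ H = (0, 10/3)
2·[HGL] = 35/24, 2·[EHU] = 2
[HGL]:[EHU] = 35/24:2 = 35/48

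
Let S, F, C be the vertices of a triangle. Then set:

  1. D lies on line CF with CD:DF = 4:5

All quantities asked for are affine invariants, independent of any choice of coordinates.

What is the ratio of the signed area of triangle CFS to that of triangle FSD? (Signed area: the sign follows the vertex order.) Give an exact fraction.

[CFS]:[FSD] = 9/5

Work in coordinates with S = (0, 0), F = (1, 0), C = (0, 1).
1. D lies on line CF with CD:DF = 4:5 ⇒ D = (4/9, 5/9)
2·[CFS] = -1, 2·[FSD] = -5/9
[CFS]:[FSD] = -1:-5/9 = 9/5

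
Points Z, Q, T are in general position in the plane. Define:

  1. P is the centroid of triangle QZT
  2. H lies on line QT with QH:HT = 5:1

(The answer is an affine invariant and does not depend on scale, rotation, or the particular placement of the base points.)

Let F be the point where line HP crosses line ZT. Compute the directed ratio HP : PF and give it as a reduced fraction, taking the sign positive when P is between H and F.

HP:PF = -1/2

Set Z = (0, 0), Q = (1, 0), T = (0, 1); any affine frame gives the same invariant.
1. P is the centroid of triangle QZT ⇒ P = (1/3, 1/3)
2. H lies on line QT with QH:HT = 5:1 ⇒ H = (1/6, 5/6)
line HP meets ZT at F = (0, 4/3)
P = H + t·(F−H) with t = -1, so HP:PF = -1:2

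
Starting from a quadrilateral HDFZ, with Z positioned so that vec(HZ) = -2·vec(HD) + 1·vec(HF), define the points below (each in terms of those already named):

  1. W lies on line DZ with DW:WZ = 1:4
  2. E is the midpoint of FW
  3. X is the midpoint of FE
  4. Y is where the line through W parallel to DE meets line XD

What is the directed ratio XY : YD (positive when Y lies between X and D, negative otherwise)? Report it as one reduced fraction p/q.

XY:YD = -3/2

Choose coordinates H = (0, 0), D = (1, 0), F = (0, 1), Z = (-2, 1).
1. W lies on line DZ with DW:WZ = 1:4 ⇒ W = (2/5, 1/5)
2. E is the midpoint of FW ⇒ E = (1/5, 3/5)
3. X is the midpoint of FE ⇒ X = (1/10, 4/5)
4. Y is where the line through W parallel to DE meets line XD ⇒ Y = (14/5, -8/5)
Y = X + t·(D−X) with t = 3, so XY:YD = t:(1−t) = 3:-2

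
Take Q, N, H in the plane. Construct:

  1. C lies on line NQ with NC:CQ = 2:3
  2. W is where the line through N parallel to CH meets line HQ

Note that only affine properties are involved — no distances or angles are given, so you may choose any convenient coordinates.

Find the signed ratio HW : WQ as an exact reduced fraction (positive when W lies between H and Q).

HW:WQ = -2/5

Set Q = (0, 0), N = (1, 0), H = (0, 1); any affine frame gives the same invariant.
1. C lies on line NQ with NC:CQ = 2:3 ⇒ C = (3/5, 0)
2. W is where the line through N parallel to CH meets line HQ ⇒ W = (0, 5/3)
W = H + t·(Q−H) with t = -2/3, so HW:WQ = t:(1−t) = -2/3:5/3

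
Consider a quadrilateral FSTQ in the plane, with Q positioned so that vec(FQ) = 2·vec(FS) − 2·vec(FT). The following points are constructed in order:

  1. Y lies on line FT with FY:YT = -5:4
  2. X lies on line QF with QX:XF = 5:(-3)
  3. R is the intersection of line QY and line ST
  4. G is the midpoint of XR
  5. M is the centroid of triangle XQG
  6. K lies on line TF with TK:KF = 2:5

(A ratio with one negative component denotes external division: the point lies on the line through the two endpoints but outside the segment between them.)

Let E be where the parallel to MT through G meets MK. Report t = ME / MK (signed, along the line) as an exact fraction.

t = -63/34

Assign F = (0, 0), S = (1, 0), T = (0, 1), Q = (2, -2) — the answer is frame-independent, so this choice is without loss of generality.
1. Y lies on line FT with FY:YT = -5:4 ⇒ Y = (0, 5)
2. X lies on line QF with QX:XF = 5:(-3) ⇒ X = (-3, 3)
3. R is the intersection of line QY and line ST ⇒ R = (8/5, -3/5)
4. G is the midpoint of XR ⇒ G = (-7/10, 6/5)
5. M is the centroid of triangle XQG ⇒ M = (-17/30, 11/15)
6. K lies on line TF with TK:KF = 2:5 ⇒ K = (0, 5/7)
through G parallel to MT: direction (17/30, 4/15); meets MK at E = (-97/60, 196/255)
E = M + t·(K−M) with t = -63/34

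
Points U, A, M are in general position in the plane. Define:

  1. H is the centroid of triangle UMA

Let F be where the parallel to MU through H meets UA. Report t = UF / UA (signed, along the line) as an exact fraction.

t = 1/3

Assign U = (0, 0), A = (1, 0), M = (0, 1) — the answer is frame-independent, so this choice is without loss of generality.
1. H is the centroid of triangle UMA ⇒ H = (1/3, 1/3)
through H parallel to MU: direction (0, -1); meets UA at F = (1/3, 0)
F = U + t·(A−U) with t = 1/3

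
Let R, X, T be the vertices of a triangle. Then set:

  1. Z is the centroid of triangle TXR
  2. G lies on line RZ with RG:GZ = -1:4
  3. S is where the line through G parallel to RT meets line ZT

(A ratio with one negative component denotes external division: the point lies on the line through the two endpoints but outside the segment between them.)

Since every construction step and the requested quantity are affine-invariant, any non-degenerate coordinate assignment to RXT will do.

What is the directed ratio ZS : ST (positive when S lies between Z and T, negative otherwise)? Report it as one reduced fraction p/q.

Work in coordinates with R = (0, 0), X = (1, 0), T = (0, 1).
1. Z is the centroid of triangle TXR ⇒ Z = (1/3, 1/3)
2. G lies on line RZ with RG:GZ = -1:4 ⇒ G = (-1/9, -1/9)
3. S is where the line through G parallel to RT meets line ZT ⇒ S = (-1/9, 11/9)
S = Z + t·(T−Z) with t = 4/3, so ZS:ST = t:(1−t) = 4/3:-1/3

ZS:ST = -4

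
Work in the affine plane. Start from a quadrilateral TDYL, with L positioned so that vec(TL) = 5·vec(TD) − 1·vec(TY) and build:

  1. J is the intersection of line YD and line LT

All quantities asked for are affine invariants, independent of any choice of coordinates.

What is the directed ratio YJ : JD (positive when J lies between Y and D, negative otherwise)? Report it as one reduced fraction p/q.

Set T = (0, 0), D = (1, 0), Y = (0, 1), L = (5, -1); any affine frame gives the same invariant.
1. J is the intersection of line YD and line LT ⇒ J = (5/4, -1/4)
J = Y + t·(D−Y) with t = 5/4, so YJ:JD = t:(1−t) = 5/4:-1/4

YJ:JD = -5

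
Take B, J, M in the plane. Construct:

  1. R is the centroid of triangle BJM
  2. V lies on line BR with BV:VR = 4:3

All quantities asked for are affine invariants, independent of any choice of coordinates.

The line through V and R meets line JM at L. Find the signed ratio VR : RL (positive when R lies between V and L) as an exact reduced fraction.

Choose coordinates B = (0, 0), J = (1, 0), M = (0, 1).
1. R is the centroid of triangle BJM ⇒ R = (1/3, 1/3)
2. V lies on line BR with BV:VR = 4:3 ⇒ V = (4/21, 4/21)
line VR meets JM at L = (1/2, 1/2)
R = V + t·(L−V) with t = 6/13, so VR:RL = 6/13:7/13

VR:RL = 6/7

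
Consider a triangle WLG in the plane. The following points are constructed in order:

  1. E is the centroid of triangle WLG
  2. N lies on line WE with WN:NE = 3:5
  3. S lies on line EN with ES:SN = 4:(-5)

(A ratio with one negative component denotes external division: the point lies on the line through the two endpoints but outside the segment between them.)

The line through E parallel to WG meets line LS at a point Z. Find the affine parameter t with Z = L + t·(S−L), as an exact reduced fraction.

t = -4

Work in coordinates with W = (0, 0), L = (1, 0), G = (0, 1).
1. E is the centroid of triangle WLG ⇒ E = (1/3, 1/3)
2. N lies on line WE with WN:NE = 3:5 ⇒ N = (1/8, 1/8)
3. S lies on line EN with ES:SN = 4:(-5) ⇒ S = (7/6, 7/6)
through E parallel to WG: direction (0, 1); meets LS at Z = (1/3, -14/3)
Z = L + t·(S−L) with t = -4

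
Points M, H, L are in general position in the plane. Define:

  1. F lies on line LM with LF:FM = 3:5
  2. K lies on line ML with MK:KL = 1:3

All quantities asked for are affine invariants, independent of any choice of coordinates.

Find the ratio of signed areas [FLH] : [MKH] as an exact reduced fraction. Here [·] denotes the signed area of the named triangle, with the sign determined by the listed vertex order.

[FLH]:[MKH] = 3/2

Work in coordinates with M = (0, 0), H = (1, 0), L = (0, 1).
1. F lies on line LM with LF:FM = 3:5 ⇒ F = (0, 5/8)
2. K lies on line ML with MK:KL = 1:3 ⇒ K = (0, 1/4)
2·[FLH] = -3/8, 2·[MKH] = -1/4
[FLH]:[MKH] = -3/8:-1/4 = 3/2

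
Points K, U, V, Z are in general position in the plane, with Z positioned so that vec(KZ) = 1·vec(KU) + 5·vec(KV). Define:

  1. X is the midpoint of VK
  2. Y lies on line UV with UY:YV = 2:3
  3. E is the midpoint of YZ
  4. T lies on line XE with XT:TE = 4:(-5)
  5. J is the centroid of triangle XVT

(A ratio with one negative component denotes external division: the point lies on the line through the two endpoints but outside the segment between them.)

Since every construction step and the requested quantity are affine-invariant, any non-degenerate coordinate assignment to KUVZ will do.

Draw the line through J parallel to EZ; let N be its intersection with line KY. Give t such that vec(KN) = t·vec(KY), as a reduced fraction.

t = -20/13

Work in coordinates with K = (0, 0), U = (1, 0), V = (0, 1), Z = (1, 5).
1. X is the midpoint of VK ⇒ X = (0, 1/2)
2. Y lies on line UV with UY:YV = 2:3 ⇒ Y = (3/5, 2/5)
3. E is the midpoint of YZ ⇒ E = (4/5, 27/10)
4. T lies on line XE with XT:TE = 4:(-5) ⇒ T = (-16/5, -83/10)
5. J is the centroid of triangle XVT ⇒ J = (-16/15, -34/15)
through J parallel to EZ: direction (1/5, 23/10); meets KY at N = (-12/13, -8/13)
N = K + t·(Y−K) with t = -20/13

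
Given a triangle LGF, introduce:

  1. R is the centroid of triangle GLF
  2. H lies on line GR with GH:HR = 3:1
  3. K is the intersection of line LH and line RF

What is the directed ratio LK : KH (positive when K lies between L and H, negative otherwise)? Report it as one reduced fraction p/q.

LK:KH = 4

Work in coordinates with L = (0, 0), G = (1, 0), F = (0, 1).
1. R is the centroid of triangle GLF ⇒ R = (1/3, 1/3)
2. H lies on line GR with GH:HR = 3:1 ⇒ H = (1/2, 1/4)
3. K is the intersection of line LH and line RF ⇒ K = (2/5, 1/5)
K = L + t·(H−L) with t = 4/5, so LK:KH = t:(1−t) = 4/5:1/5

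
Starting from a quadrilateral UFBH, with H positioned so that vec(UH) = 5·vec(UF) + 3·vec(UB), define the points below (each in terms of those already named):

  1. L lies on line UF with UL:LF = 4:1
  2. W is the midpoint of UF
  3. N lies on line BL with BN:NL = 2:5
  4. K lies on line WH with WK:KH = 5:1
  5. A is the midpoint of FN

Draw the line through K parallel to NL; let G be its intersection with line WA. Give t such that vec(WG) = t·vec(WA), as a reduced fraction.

Work in coordinates with U = (0, 0), F = (1, 0), B = (0, 1), H = (5, 3).
1. L lies on line UF with UL:LF = 4:1 ⇒ L = (4/5, 0)
2. W is the midpoint of UF ⇒ W = (1/2, 0)
3. N lies on line BL with BN:NL = 2:5 ⇒ N = (8/35, 5/7)
4. K lies on line WH with WK:KH = 5:1 ⇒ K = (17/4, 5/2)
5. A is the midpoint of FN ⇒ A = (43/70, 5/14)
through K parallel to NL: direction (4/7, -5/7); meets WA at G = (15/7, 575/112)
G = W + t·(A−W) with t = 115/8

t = 115/8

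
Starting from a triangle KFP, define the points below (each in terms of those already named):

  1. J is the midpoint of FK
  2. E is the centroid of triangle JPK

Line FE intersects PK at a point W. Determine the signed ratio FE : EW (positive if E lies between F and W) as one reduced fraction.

Set K = (0, 0), F = (1, 0), P = (0, 1); any affine frame gives the same invariant.
1. J is the midpoint of FK ⇒ J = (1/2, 0)
2. E is the centroid of triangle JPK ⇒ E = (1/6, 1/3)
line FE meets PK at W = (0, 2/5)
E = F + t·(W−F) with t = 5/6, so FE:EW = 5/6:1/6

FE:EW = 5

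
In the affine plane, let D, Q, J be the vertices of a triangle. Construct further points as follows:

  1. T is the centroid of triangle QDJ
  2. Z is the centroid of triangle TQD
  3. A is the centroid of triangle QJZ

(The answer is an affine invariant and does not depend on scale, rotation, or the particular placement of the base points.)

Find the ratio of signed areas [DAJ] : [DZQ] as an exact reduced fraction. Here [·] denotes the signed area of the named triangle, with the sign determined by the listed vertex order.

[DAJ]:[DZQ] = -13/3

Assign D = (0, 0), Q = (1, 0), J = (0, 1) — the answer is frame-independent, so this choice is without loss of generality.
1. T is the centroid of triangle QDJ ⇒ T = (1/3, 1/3)
2. Z is the centroid of triangle TQD ⇒ Z = (4/9, 1/9)
3. A is the centroid of triangle QJZ ⇒ A = (13/27, 10/27)
2·[DAJ] = 13/27, 2·[DZQ] = -1/9
[DAJ]:[DZQ] = 13/27:-1/9 = -13/3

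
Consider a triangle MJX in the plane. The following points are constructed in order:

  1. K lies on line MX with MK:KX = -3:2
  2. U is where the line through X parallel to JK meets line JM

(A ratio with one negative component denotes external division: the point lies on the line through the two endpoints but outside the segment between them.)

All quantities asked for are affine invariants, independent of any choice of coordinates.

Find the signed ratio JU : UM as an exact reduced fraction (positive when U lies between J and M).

Set M = (0, 0), J = (1, 0), X = (0, 1); any affine frame gives the same invariant.
1. K lies on line MX with MK:KX = -3:2 ⇒ K = (0, 3)
2. U is where the line through X parallel to JK meets line JM ⇒ U = (1/3, 0)
U = J + t·(M−J) with t = 2/3, so JU:UM = t:(1−t) = 2/3:1/3

JU:UM = 2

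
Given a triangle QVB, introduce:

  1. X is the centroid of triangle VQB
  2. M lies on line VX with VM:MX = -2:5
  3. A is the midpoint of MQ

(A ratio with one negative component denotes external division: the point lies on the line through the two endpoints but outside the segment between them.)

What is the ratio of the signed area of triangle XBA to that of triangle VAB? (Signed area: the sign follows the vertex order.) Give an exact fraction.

Choose coordinates Q = (0, 0), V = (1, 0), B = (0, 1).
1. X is the centroid of triangle VQB ⇒ X = (1/3, 1/3)
2. M lies on line VX with VM:MX = -2:5 ⇒ M = (13/9, -2/9)
3. A is the midpoint of MQ ⇒ A = (13/18, -1/9)
2·[XBA] = -1/9, 2·[VAB] = -7/18
[XBA]:[VAB] = -1/9:-7/18 = 2/7

[XBA]:[VAB] = 2/7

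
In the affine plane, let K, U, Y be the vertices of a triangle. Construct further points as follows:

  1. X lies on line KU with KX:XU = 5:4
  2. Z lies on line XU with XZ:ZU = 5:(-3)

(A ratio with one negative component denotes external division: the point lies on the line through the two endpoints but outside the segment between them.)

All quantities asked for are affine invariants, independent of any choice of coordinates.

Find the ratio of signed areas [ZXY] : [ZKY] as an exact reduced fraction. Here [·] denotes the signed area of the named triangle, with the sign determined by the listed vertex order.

[ZXY]:[ZKY] = 2/3

Assign K = (0, 0), U = (1, 0), Y = (0, 1) — the answer is frame-independent, so this choice is without loss of generality.
1. X lies on line KU with KX:XU = 5:4 ⇒ X = (5/9, 0)
2. Z lies on line XU with XZ:ZU = 5:(-3) ⇒ Z = (5/3, 0)
2·[ZXY] = -10/9, 2·[ZKY] = -5/3
[ZXY]:[ZKY] = -10/9:-5/3 = 2/3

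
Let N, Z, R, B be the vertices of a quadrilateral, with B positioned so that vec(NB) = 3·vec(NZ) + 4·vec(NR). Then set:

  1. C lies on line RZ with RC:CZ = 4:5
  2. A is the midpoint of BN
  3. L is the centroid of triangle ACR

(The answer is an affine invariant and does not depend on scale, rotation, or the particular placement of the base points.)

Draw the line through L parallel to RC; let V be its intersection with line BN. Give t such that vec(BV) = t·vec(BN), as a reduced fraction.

Set N = (0, 0), Z = (1, 0), R = (0, 1), B = (3, 4); any affine frame gives the same invariant.
1. C lies on line RZ with RC:CZ = 4:5 ⇒ C = (4/9, 5/9)
2. A is the midpoint of BN ⇒ A = (3/2, 2)
3. L is the centroid of triangle ACR ⇒ L = (35/54, 32/27)
through L parallel to RC: direction (4/9, -4/9); meets BN at V = (11/14, 22/21)
V = B + t·(N−B) with t = 31/42

t = 31/42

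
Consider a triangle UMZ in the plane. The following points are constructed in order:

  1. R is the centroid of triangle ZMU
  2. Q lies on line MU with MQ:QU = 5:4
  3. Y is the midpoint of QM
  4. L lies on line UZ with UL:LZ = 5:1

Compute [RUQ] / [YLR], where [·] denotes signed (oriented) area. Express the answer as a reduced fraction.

Set U = (0, 0), M = (1, 0), Z = (0, 1); any affine frame gives the same invariant.
1. R is the centroid of triangle ZMU ⇒ R = (1/3, 1/3)
2. Q lies on line MU with MQ:QU = 5:4 ⇒ Q = (4/9, 0)
3. Y is the midpoint of QM ⇒ Y = (13/18, 0)
4. L lies on line UZ with UL:LZ = 5:1 ⇒ L = (0, 5/6)
2·[RUQ] = 4/27, 2·[YLR] = 1/12
[RUQ]:[YLR] = 4/27:1/12 = 16/9

[RUQ]:[YLR] = 16/9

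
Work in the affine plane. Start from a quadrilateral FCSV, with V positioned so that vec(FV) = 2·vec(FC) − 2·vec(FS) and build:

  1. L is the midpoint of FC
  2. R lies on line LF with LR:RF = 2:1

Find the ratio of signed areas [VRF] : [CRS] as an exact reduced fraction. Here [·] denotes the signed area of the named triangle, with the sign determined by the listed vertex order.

[VRF]:[CRS] = -2/5

Choose coordinates F = (0, 0), C = (1, 0), S = (0, 1), V = (2, -2).
1. L is the midpoint of FC ⇒ L = (1/2, 0)
2. R lies on line LF with LR:RF = 2:1 ⇒ R = (1/6, 0)
2·[VRF] = 1/3, 2·[CRS] = -5/6
[VRF]:[CRS] = 1/3:-5/6 = -2/5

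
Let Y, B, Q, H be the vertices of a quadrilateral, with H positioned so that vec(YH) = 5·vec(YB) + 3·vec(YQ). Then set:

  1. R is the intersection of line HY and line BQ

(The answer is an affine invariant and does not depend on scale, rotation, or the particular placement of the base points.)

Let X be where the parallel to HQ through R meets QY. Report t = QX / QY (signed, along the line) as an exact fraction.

t = 7/8

Assign Y = (0, 0), B = (1, 0), Q = (0, 1), H = (5, 3) — the answer is frame-independent, so this choice is without loss of generality.
1. R is the intersection of line HY and line BQ ⇒ R = (5/8, 3/8)
through R parallel to HQ: direction (-5, -2); meets QY at X = (0, 1/8)
X = Q + t·(Y−Q) with t = 7/8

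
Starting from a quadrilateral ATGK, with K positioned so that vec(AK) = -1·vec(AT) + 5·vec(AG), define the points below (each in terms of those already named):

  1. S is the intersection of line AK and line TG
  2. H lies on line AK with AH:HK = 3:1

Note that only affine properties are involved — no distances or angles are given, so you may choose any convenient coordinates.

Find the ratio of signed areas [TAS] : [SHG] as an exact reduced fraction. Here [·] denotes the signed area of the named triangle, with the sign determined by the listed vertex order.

[TAS]:[SHG] = 5/2

Set A = (0, 0), T = (1, 0), G = (0, 1), K = (-1, 5); any affine frame gives the same invariant.
1. S is the intersection of line AK and line TG ⇒ S = (-1/4, 5/4)
2. H lies on line AK with AH:HK = 3:1 ⇒ H = (-3/4, 15/4)
2·[TAS] = -5/4, 2·[SHG] = -1/2
[TAS]:[SHG] = -5/4:-1/2 = 5/2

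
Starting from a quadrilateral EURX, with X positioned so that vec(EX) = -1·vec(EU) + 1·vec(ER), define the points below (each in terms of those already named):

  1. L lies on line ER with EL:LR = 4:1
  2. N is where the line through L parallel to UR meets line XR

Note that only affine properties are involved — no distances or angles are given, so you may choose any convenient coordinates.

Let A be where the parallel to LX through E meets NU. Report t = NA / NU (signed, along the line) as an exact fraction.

t = 24/19

Assign E = (0, 0), U = (1, 0), R = (0, 1), X = (-1, 1) — the answer is frame-independent, so this choice is without loss of generality.
1. L lies on line ER with EL:LR = 4:1 ⇒ L = (0, 4/5)
2. N is where the line through L parallel to UR meets line XR ⇒ N = (-1/5, 1)
through E parallel to LX: direction (-1, 1/5); meets NU at A = (25/19, -5/19)
A = N + t·(U−N) with t = 24/19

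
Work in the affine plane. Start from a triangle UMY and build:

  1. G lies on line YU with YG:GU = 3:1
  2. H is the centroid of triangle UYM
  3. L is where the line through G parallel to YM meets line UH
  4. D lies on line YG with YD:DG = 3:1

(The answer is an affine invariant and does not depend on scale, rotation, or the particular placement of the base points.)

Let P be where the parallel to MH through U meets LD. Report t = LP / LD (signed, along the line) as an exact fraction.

t = -3/4

Assign U = (0, 0), M = (1, 0), Y = (0, 1) — the answer is frame-independent, so this choice is without loss of generality.
1. G lies on line YU with YG:GU = 3:1 ⇒ G = (0, 1/4)
2. H is the centroid of triangle UYM ⇒ H = (1/3, 1/3)
3. L is where the line through G parallel to YM meets line UH ⇒ L = (1/8, 1/8)
4. D lies on line YG with YD:DG = 3:1 ⇒ D = (0, 7/16)
through U parallel to MH: direction (-2/3, 1/3); meets LD at P = (7/32, -7/64)
P = L + t·(D−L) with t = -3/4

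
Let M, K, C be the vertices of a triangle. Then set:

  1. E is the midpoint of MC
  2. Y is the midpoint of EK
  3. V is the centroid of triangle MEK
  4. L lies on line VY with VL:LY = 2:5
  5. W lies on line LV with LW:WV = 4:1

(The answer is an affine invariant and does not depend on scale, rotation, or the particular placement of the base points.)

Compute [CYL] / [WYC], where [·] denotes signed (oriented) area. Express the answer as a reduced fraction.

Choose coordinates M = (0, 0), K = (1, 0), C = (0, 1).
1. E is the midpoint of MC ⇒ E = (0, 1/2)
2. Y is the midpoint of EK ⇒ Y = (1/2, 1/4)
3. V is the centroid of triangle MEK ⇒ V = (1/3, 1/6)
4. L lies on line VY with VL:LY = 2:5 ⇒ L = (8/21, 4/21)
5. W lies on line LV with LW:WV = 4:1 ⇒ W = (12/35, 6/35)
2·[CYL] = -5/42, 2·[WYC] = 11/70
[CYL]:[WYC] = -5/42:11/70 = -25/33

[CYL]:[WYC] = -25/33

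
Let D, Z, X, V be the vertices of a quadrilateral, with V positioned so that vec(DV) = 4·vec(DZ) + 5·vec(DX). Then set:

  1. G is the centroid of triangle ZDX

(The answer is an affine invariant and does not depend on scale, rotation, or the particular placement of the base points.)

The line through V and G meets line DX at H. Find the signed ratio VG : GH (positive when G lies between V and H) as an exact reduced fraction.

Set D = (0, 0), Z = (1, 0), X = (0, 1), V = (4, 5); any affine frame gives the same invariant.
1. G is the centroid of triangle ZDX ⇒ G = (1/3, 1/3)
line VG meets DX at H = (0, -1/11)
G = V + t·(H−V) with t = 11/12, so VG:GH = 11/12:1/12

VG:GH = 11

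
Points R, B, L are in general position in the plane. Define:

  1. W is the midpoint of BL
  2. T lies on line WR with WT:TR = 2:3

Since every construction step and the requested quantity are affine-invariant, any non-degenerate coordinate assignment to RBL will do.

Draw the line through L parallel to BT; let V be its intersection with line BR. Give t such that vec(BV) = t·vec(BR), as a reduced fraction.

Set R = (0, 0), B = (1, 0), L = (0, 1); any affine frame gives the same invariant.
1. W is the midpoint of BL ⇒ W = (1/2, 1/2)
2. T lies on line WR with WT:TR = 2:3 ⇒ T = (3/10, 3/10)
through L parallel to BT: direction (-7/10, 3/10); meets BR at V = (7/3, 0)
V = B + t·(R−B) with t = -4/3

t = -4/3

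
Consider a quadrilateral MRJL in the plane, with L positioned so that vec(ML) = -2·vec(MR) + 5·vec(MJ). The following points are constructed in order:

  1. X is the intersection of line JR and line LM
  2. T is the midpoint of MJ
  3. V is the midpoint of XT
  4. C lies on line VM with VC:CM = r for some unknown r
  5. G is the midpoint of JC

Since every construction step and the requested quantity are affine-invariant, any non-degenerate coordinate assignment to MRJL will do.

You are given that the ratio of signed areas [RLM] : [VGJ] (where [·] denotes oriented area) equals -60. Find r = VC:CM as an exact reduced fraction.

Choose coordinates M = (0, 0), R = (1, 0), J = (0, 1), L = (-2, 5).
1. X is the intersection of line JR and line LM ⇒ X = (-2/3, 5/3)
2. T is the midpoint of MJ ⇒ T = (0, 1/2)
3. V is the midpoint of XT ⇒ V = (-1/3, 13/12)
4. With VC:CM = r, write λ = r/(r+1) so C = V + λ·(M−V); C is affine-linear in λ
5. G is the midpoint of JC ⇒ G is an affine combination of earlier points and hence also affine-linear in λ
Every point depending on C is an affine combination of C and λ-independent points, so each such coordinate is linear in λ; the λ² term in each signed area is a multiple of (M−V)×(M−V) = 0, so 2·[RLM] and 2·[VGJ] are each linear in λ. Evaluating at λ=0 and λ=1:
  2·[RLM] = 5,   2·[VGJ] = 1/6·λ
So [RLM]:[VGJ] = (5) / (1/6·λ). Setting this equal to -60:
  5 = -60·(1/6·λ)  ⇒  λ = -1/2
Then r = λ/(1−λ) = (-1/2)/(3/2) = -1/3. Check: with r = -1/3, C = (-1/2, 13/8) and [RLM]:[VGJ] = -60 as required.

r = -1/3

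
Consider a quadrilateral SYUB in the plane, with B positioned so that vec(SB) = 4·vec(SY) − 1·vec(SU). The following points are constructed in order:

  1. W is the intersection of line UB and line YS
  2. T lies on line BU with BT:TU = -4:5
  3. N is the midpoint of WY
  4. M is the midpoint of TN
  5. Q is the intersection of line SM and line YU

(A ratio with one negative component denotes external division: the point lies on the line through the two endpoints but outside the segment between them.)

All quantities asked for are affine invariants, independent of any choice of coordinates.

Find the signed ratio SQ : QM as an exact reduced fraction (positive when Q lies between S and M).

Work in coordinates with S = (0, 0), Y = (1, 0), U = (0, 1), B = (4, -1).
1. W is the intersection of line UB and line YS ⇒ W = (2, 0)
2. T lies on line BU with BT:TU = -4:5 ⇒ T = (20, -9)
3. N is the midpoint of WY ⇒ N = (3/2, 0)
4. M is the midpoint of TN ⇒ M = (43/4, -9/2)
5. Q is the intersection of line SM and line YU ⇒ Q = (43/25, -18/25)
Q = S + t·(M−S) with t = 4/25, so SQ:QM = t:(1−t) = 4/25:21/25

SQ:QM = 4/21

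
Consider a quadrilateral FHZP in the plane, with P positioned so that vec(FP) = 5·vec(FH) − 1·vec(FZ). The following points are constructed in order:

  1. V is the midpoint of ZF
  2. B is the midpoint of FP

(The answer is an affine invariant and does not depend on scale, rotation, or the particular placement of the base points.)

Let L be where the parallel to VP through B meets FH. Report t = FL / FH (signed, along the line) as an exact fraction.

t = 5/6

Choose coordinates F = (0, 0), H = (1, 0), Z = (0, 1), P = (5, -1).
1. V is the midpoint of ZF ⇒ V = (0, 1/2)
2. B is the midpoint of FP ⇒ B = (5/2, -1/2)
through B parallel to VP: direction (5, -3/2); meets FH at L = (5/6, 0)
L = F + t·(H−F) with t = 5/6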